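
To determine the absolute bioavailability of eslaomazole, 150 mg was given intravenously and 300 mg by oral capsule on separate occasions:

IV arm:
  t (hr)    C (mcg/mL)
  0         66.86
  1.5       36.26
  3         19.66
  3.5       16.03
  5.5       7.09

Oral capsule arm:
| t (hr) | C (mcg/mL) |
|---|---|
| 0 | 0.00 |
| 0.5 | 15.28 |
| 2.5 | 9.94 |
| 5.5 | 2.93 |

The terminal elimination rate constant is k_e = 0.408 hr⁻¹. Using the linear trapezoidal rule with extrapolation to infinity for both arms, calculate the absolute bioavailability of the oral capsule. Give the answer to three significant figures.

Trapezoidal AUC_0→5.5 (IV):
  [0→1.5]: (66.86+36.26)/2 × 1.5 = 77.34
  [1.5→3]: (36.26+19.66)/2 × 1.5 = 41.94
  [3→3.5]: (19.66+16.03)/2 × 0.5 = 8.9225
  [3.5→5.5]: (16.03+7.09)/2 × 2 = 23.12
  Sum = 151.3225 mcg/mL·hr
IV tail: 7.09/0.408 = 17.377; AUC_iv,0→∞ = 151.3225 + 17.377 = 168.6995 mcg/mL·hr
Trapezoidal AUC_0→5.5 (oral capsule):
  [0→0.5]: (0.00+15.28)/2 × 0.5 = 3.82
  [0.5→2.5]: (15.28+9.94)/2 × 2 = 25.22
  [2.5→5.5]: (9.94+2.93)/2 × 3 = 19.305
  Sum = 48.345 mcg/mL·hr
oral capsule tail: 2.93/0.408 = 7.181; AUC_ev,0→∞ = 48.345 + 7.181 = 55.526 mcg/mL·hr
F = (AUC_ev/D_ev)/(AUC_iv/D_iv) = (55.526/300)/(168.6995/150) = 0.185087/1.12466 = 0.1646

F = 0.165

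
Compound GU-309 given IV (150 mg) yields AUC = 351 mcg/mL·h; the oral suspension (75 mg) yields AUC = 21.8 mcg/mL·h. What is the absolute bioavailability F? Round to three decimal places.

F = (AUC_ev / D_ev) / (AUC_iv / D_iv)
  = (21.8/75) / (351/150)
  = 0.290667 / 2.34 = 0.1242

F = 0.124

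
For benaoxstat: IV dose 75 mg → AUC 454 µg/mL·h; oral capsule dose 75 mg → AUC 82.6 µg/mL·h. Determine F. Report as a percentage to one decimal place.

F = (AUC_ev / D_ev) / (AUC_iv / D_iv)
  = (82.6/75) / (454/75)
  = 1.10133 / 6.05333 = 0.1819
  = 18.19%

F = 18.2%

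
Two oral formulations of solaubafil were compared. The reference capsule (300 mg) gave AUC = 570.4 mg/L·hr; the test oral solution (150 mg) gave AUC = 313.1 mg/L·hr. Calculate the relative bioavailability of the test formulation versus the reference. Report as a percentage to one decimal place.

F_rel = (AUC_test/D_test) / (AUC_ref/D_ref)
      = (313.1/150) / (570.4/300)
      = 2.08733 / 1.90133 = 1.0978 = 109.78%

F_rel = 109.8%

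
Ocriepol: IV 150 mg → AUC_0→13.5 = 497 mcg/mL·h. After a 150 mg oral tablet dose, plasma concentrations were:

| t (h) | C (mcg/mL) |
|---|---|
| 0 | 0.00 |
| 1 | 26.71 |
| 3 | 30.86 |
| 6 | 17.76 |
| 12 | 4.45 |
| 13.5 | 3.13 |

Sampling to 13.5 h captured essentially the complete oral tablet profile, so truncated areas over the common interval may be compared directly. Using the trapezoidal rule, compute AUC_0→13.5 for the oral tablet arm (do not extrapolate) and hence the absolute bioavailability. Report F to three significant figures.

Trapezoidal AUC_0→13.5 (oral tablet):
  [0→1]: (0.00+26.71)/2 × 1 = 13.355
  [1→3]: (26.71+30.86)/2 × 2 = 57.57
  [3→6]: (30.86+17.76)/2 × 3 = 72.93
  [6→12]: (17.76+4.45)/2 × 6 = 66.63
  [12→13.5]: (4.45+3.13)/2 × 1.5 = 5.685
  Sum = 216.17 mcg/mL·h
F = (AUC_ev/D_ev)/(AUC_iv/D_iv) = (216.17/150)/(497/150) = 1.44113/3.31333 = 0.4349

F = 0.435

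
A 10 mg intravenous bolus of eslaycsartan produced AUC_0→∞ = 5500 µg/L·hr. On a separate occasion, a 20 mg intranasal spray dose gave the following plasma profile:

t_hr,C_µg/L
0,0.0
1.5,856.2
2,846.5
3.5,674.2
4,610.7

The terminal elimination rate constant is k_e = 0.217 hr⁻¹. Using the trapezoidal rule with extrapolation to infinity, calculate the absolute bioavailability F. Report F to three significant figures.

F = 0.486

Trapezoidal AUC_0→4 (intranasal spray):
  [0→1.5]: (0.0+856.2)/2 × 1.5 = 642.15
  [1.5→2]: (856.2+846.5)/2 × 0.5 = 425.675
  [2→3.5]: (846.5+674.2)/2 × 1.5 = 1140.525
  [3.5→4]: (674.2+610.7)/2 × 0.5 = 321.225
  Sum = 2529.575 µg/L·hr
Tail: C_last/k_e = 610.7/0.217 = 2814.286
AUC_0→∞ (intranasal spray) = 2529.575 + 2814.286 = 5343.861 µg/L·hr
F = (AUC_ev/D_ev)/(AUC_iv/D_iv) = (5343.861/20)/(5500/10) = 267.19305/550 = 0.4858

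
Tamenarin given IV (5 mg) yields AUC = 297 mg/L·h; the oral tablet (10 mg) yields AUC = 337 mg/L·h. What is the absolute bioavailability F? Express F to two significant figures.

F = (AUC_ev / D_ev) / (AUC_iv / D_iv)
  = (337/10) / (297/5)
  = 33.7 / 59.4 = 0.5673

F = 0.57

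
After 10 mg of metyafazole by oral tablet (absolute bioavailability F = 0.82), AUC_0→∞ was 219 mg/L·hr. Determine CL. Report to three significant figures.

CL = F × Dose / AUC_0→∞
   = 0.82 × 10 / 219 = 0.0374429 L/hr

CL = 0.0374 L/hr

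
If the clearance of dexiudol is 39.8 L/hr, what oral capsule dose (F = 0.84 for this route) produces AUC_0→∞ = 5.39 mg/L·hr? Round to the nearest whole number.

Dose = 255 mg

Dose = CL × AUC_0→∞ / F
     = 39.8 × 5.39 / 0.84 = 255.383 mg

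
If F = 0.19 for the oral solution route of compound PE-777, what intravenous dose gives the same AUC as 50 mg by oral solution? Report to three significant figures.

Systemic exposure from an extravascular dose = F × D_ev, so the equivalent IV dose is F × D_ev.
D_iv = F × D_ev = 0.19 × 50 = 9.5 mg

D_iv = 9.50 mg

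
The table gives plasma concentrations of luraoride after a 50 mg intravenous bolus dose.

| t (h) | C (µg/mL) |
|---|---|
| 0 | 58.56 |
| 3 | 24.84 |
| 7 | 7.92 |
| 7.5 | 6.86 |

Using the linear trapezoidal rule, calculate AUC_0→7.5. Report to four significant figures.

Trapezoidal AUC_0→7.5:
  [0→3]: (58.56+24.84)/2 × 3 = 125.1
  [3→7]: (24.84+7.92)/2 × 4 = 65.52
  [7→7.5]: (7.92+6.86)/2 × 0.5 = 3.695
  Sum = 194.315 µg/mL·h

AUC = 194.3 µg/mL·h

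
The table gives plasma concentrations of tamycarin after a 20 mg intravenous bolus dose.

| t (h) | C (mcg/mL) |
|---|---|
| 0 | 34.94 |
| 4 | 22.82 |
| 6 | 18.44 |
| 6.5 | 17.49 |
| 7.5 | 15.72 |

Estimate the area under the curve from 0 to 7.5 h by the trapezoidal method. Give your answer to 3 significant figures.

Trapezoidal AUC_0→7.5:
  [0→4]: (34.94+22.82)/2 × 4 = 115.52
  [4→6]: (22.82+18.44)/2 × 2 = 41.26
  [6→6.5]: (18.44+17.49)/2 × 0.5 = 8.9825
  [6.5→7.5]: (17.49+15.72)/2 × 1 = 16.605
  Sum = 182.3675 mcg/mL·h

AUC = 182 mcg/mL·h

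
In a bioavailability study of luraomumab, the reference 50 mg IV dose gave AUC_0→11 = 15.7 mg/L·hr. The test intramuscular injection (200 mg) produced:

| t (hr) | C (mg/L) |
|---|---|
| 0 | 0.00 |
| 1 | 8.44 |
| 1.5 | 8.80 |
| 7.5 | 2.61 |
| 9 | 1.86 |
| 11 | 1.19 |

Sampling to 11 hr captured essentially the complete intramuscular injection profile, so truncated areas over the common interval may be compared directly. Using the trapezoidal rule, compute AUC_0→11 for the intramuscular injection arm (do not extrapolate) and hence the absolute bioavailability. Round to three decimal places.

Trapezoidal AUC_0→11 (intramuscular injection):
  [0→1]: (0.00+8.44)/2 × 1 = 4.22
  [1→1.5]: (8.44+8.80)/2 × 0.5 = 4.31
  [1.5→7.5]: (8.80+2.61)/2 × 6 = 34.23
  [7.5→9]: (2.61+1.86)/2 × 1.5 = 3.3525
  [9→11]: (1.86+1.19)/2 × 2 = 3.05
  Sum = 49.1625 mg/L·hr
F = (AUC_ev/D_ev)/(AUC_iv/D_iv) = (49.1625/200)/(15.7/50) = 0.2458125/0.314 = 0.7828

F = 0.783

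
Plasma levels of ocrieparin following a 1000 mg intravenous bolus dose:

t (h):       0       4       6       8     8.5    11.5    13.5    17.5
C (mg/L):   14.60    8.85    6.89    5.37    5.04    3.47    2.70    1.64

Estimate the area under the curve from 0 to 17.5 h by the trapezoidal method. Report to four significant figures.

Trapezoidal AUC_0→17.5:
  [0→4]: (14.60+8.85)/2 × 4 = 46.9
  [4→6]: (8.85+6.89)/2 × 2 = 15.74
  [6→8]: (6.89+5.37)/2 × 2 = 12.26
  [8→8.5]: (5.37+5.04)/2 × 0.5 = 2.6025
  [8.5→11.5]: (5.04+3.47)/2 × 3 = 12.765
  [11.5→13.5]: (3.47+2.70)/2 × 2 = 6.17
  [13.5→17.5]: (2.70+1.64)/2 × 4 = 8.68
  Sum = 105.1175 mg/L·h

AUC = 105.1 mg/L·h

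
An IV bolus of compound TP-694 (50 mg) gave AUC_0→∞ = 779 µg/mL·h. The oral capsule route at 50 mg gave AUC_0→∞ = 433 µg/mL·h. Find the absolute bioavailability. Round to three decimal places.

F = (AUC_ev / D_ev) / (AUC_iv / D_iv)
  = (433/50) / (779/50)
  = 8.66 / 15.58 = 0.5558

F = 0.556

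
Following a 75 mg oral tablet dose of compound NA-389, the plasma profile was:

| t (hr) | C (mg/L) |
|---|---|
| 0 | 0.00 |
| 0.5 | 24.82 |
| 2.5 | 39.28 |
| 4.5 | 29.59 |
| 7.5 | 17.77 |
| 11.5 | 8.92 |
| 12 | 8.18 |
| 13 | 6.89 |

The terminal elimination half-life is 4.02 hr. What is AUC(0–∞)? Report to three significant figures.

AUC = 315 mg/L·hr

Trapezoidal AUC_0→13:
  [0→0.5]: (0.00+24.82)/2 × 0.5 = 6.205
  [0.5→2.5]: (24.82+39.28)/2 × 2 = 64.1
  [2.5→4.5]: (39.28+29.59)/2 × 2 = 68.87
  [4.5→7.5]: (29.59+17.77)/2 × 3 = 71.04
  [7.5→11.5]: (17.77+8.92)/2 × 4 = 53.38
  [11.5→12]: (8.92+8.18)/2 × 0.5 = 4.275
  [12→13]: (8.18+6.89)/2 × 1 = 7.535
  Sum = 275.405 mg/L·hr
k_e = ln2 / t½ = 0.693147 / 4.02 = 0.1724 hr^-1
Extrapolated tail: C_last / k_e = 6.89 / 0.1724 = 39.965
AUC_0→∞ = 275.405 + 39.965 = 315.37 mg/L·hr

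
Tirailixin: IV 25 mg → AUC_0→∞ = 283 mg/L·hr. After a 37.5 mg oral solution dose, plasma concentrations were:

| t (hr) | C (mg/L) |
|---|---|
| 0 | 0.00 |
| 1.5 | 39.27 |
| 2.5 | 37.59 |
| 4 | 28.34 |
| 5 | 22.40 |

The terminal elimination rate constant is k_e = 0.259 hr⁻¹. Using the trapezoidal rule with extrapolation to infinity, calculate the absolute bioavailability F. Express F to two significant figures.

F = 0.54

Trapezoidal AUC_0→5 (oral solution):
  [0→1.5]: (0.00+39.27)/2 × 1.5 = 29.4525
  [1.5→2.5]: (39.27+37.59)/2 × 1 = 38.43
  [2.5→4]: (37.59+28.34)/2 × 1.5 = 49.4475
  [4→5]: (28.34+22.40)/2 × 1 = 25.37
  Sum = 142.7 mg/L·hr
Tail: C_last/k_e = 22.40/0.259 = 86.486
AUC_0→∞ (oral solution) = 142.7 + 86.486 = 229.186 mg/L·hr
F = (AUC_ev/D_ev)/(AUC_iv/D_iv) = (229.186/37.5)/(283/25) = 6.11163/11.32 = 0.5399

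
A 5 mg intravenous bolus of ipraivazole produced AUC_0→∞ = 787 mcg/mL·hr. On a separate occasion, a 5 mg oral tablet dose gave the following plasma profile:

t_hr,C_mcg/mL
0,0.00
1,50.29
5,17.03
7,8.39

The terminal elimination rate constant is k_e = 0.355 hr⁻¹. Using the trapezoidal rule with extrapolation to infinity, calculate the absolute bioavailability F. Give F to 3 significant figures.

Trapezoidal AUC_0→7 (oral tablet):
  [0→1]: (0.00+50.29)/2 × 1 = 25.145
  [1→5]: (50.29+17.03)/2 × 4 = 134.64
  [5→7]: (17.03+8.39)/2 × 2 = 25.42
  Sum = 185.205 mcg/mL·hr
Tail: C_last/k_e = 8.39/0.355 = 23.634
AUC_0→∞ (oral tablet) = 185.205 + 23.634 = 208.839 mcg/mL·hr
F = (AUC_ev/D_ev)/(AUC_iv/D_iv) = (208.839/5)/(787/5) = 41.7678/157.4 = 0.2654

F = 0.265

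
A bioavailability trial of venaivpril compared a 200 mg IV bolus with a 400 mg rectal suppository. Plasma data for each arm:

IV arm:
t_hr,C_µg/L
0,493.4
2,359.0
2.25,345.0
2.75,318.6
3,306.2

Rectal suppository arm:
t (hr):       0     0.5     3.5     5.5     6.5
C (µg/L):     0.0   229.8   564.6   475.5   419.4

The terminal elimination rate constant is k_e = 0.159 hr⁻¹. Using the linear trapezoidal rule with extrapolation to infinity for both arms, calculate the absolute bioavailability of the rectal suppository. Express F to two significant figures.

Trapezoidal AUC_0→3 (IV):
  [0→2]: (493.4+359.0)/2 × 2 = 852.4
  [2→2.25]: (359.0+345.0)/2 × 0.25 = 88.0
  [2.25→2.75]: (345.0+318.6)/2 × 0.5 = 165.9
  [2.75→3]: (318.6+306.2)/2 × 0.25 = 78.1
  Sum = 1184.4 µg/L·hr
IV tail: 306.2/0.159 = 1925.786; AUC_iv,0→∞ = 1184.4 + 1925.786 = 3110.186 µg/L·hr
Trapezoidal AUC_0→6.5 (rectal suppository):
  [0→0.5]: (0.0+229.8)/2 × 0.5 = 57.45
  [0.5→3.5]: (229.8+564.6)/2 × 3 = 1191.6
  [3.5→5.5]: (564.6+475.5)/2 × 2 = 1040.1
  [5.5→6.5]: (475.5+419.4)/2 × 1 = 447.45
  Sum = 2736.6 µg/L·hr
rectal suppository tail: 419.4/0.159 = 2637.736; AUC_ev,0→∞ = 2736.6 + 2637.736 = 5374.336 µg/L·hr
F = (AUC_ev/D_ev)/(AUC_iv/D_iv) = (5374.336/400)/(3110.186/200) = 13.43584/15.55093 = 0.8640

F = 0.86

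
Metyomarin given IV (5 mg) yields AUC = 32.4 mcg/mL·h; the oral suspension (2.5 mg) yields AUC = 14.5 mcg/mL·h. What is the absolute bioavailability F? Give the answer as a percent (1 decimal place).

F = (AUC_ev / D_ev) / (AUC_iv / D_iv)
  = (14.5/2.5) / (32.4/5)
  = 5.8 / 6.48 = 0.8951
  = 89.51%

F = 89.5%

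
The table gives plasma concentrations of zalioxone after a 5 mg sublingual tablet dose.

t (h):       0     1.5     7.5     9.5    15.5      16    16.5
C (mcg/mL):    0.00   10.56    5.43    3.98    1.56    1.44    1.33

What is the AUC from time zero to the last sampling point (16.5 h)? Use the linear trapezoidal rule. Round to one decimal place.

AUC = 83.4 mcg/mL·h

Trapezoidal AUC_0→16.5:
  [0→1.5]: (0.00+10.56)/2 × 1.5 = 7.92
  [1.5→7.5]: (10.56+5.43)/2 × 6 = 47.97
  [7.5→9.5]: (5.43+3.98)/2 × 2 = 9.41
  [9.5→15.5]: (3.98+1.56)/2 × 6 = 16.62
  [15.5→16]: (1.56+1.44)/2 × 0.5 = 0.75
  [16→16.5]: (1.44+1.33)/2 × 0.5 = 0.6925
  Sum = 83.3625 mcg/mL·h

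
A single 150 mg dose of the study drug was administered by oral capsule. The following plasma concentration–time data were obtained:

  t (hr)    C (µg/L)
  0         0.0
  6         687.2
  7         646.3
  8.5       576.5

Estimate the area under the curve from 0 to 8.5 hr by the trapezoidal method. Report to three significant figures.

Trapezoidal AUC_0→8.5:
  [0→6]: (0.0+687.2)/2 × 6 = 2061.6
  [6→7]: (687.2+646.3)/2 × 1 = 666.75
  [7→8.5]: (646.3+576.5)/2 × 1.5 = 917.1
  Sum = 3645.45 µg/L·hr

AUC = 3650 µg/L·hr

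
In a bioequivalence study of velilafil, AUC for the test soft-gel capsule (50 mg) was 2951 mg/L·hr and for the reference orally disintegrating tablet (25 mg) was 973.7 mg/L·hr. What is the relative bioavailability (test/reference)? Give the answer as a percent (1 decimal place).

F_rel = 151.5%

F_rel = (AUC_test/D_test) / (AUC_ref/D_ref)
      = (2951/50) / (973.7/25)
      = 59.02 / 38.948 = 1.5154 = 151.54%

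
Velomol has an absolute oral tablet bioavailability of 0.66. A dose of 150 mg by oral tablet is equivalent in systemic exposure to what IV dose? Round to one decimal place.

Systemic exposure from an extravascular dose = F × D_ev, so the equivalent IV dose is F × D_ev.
D_iv = F × D_ev = 0.66 × 150 = 99 mg

D_iv = 99.0 mg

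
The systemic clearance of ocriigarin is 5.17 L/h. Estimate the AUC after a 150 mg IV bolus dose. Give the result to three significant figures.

AUC = 29.0 mg/L·h

AUC_0→∞ = Dose_iv / CL
        = 150 / 5.17 = 29.0135 mg/L·h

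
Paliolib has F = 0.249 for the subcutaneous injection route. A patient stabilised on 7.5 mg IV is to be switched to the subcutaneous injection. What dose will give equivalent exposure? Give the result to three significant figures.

D_subcutaneous = 30.1 mg

For equal systemic exposure: F × D_ev = D_iv
D_ev = D_iv / F = 7.5 / 0.249 = 30.1205 mg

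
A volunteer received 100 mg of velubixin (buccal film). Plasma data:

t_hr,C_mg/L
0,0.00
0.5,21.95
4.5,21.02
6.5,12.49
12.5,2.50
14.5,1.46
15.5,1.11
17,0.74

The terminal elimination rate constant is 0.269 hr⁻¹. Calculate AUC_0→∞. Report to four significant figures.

AUC = 179.3 mg/L·hr

Trapezoidal AUC_0→17:
  [0→0.5]: (0.00+21.95)/2 × 0.5 = 5.4875
  [0.5→4.5]: (21.95+21.02)/2 × 4 = 85.94
  [4.5→6.5]: (21.02+12.49)/2 × 2 = 33.51
  [6.5→12.5]: (12.49+2.50)/2 × 6 = 44.97
  [12.5→14.5]: (2.50+1.46)/2 × 2 = 3.96
  [14.5→15.5]: (1.46+1.11)/2 × 1 = 1.285
  [15.5→17]: (1.11+0.74)/2 × 1.5 = 1.3875
  Sum = 176.54 mg/L·hr
Extrapolated tail: C_last / k_e = 0.74 / 0.269 = 2.751
AUC_0→∞ = 176.54 + 2.751 = 179.291 mg/L·hr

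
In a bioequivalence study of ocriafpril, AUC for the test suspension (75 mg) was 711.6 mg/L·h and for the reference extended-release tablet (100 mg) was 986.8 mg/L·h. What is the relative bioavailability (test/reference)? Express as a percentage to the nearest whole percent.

F_rel = (AUC_test/D_test) / (AUC_ref/D_ref)
      = (711.6/75) / (986.8/100)
      = 9.488 / 9.868 = 0.9615 = 96.15%

F_rel = 96%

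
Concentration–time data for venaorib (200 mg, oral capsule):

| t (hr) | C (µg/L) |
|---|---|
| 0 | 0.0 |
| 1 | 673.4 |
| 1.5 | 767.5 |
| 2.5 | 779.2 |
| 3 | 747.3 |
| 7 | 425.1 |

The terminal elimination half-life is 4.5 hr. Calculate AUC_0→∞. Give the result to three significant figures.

Trapezoidal AUC_0→7:
  [0→1]: (0.0+673.4)/2 × 1 = 336.7
  [1→1.5]: (673.4+767.5)/2 × 0.5 = 360.225
  [1.5→2.5]: (767.5+779.2)/2 × 1 = 773.35
  [2.5→3]: (779.2+747.3)/2 × 0.5 = 381.625
  [3→7]: (747.3+425.1)/2 × 4 = 2344.8
  Sum = 4196.7 µg/L·hr
k_e = ln2 / t½ = 0.693147 / 4.5 = 0.1540 hr^-1
Extrapolated tail: C_last / k_e = 425.1 / 0.154 = 2760.390
AUC_0→∞ = 4196.7 + 2760.390 = 6957.09 µg/L·hr

AUC = 6960 µg/L·hr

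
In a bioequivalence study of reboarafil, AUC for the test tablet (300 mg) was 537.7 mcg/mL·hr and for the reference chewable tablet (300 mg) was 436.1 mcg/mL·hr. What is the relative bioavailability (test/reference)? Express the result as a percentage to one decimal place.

F_rel = (AUC_test/D_test) / (AUC_ref/D_ref)
      = (537.7/300) / (436.1/300)
      = 1.79233 / 1.45367 = 1.2330 = 123.30%

F_rel = 123.3%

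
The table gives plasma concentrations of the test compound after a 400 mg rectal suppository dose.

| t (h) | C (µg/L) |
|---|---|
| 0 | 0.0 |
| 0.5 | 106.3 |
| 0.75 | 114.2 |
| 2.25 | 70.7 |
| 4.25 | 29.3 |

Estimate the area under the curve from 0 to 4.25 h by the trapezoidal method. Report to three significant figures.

Trapezoidal AUC_0→4.25:
  [0→0.5]: (0.0+106.3)/2 × 0.5 = 26.575
  [0.5→0.75]: (106.3+114.2)/2 × 0.25 = 27.5625
  [0.75→2.25]: (114.2+70.7)/2 × 1.5 = 138.675
  [2.25→4.25]: (70.7+29.3)/2 × 2 = 100.0
  Sum = 292.8125 µg/L·h

AUC = 293 µg/L·h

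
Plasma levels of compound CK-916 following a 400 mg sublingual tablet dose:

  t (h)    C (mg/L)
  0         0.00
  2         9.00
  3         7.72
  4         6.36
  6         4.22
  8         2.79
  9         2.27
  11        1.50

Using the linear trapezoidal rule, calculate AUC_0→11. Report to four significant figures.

Trapezoidal AUC_0→11:
  [0→2]: (0.00+9.00)/2 × 2 = 9.0
  [2→3]: (9.00+7.72)/2 × 1 = 8.36
  [3→4]: (7.72+6.36)/2 × 1 = 7.04
  [4→6]: (6.36+4.22)/2 × 2 = 10.58
  [6→8]: (4.22+2.79)/2 × 2 = 7.01
  [8→9]: (2.79+2.27)/2 × 1 = 2.53
  [9→11]: (2.27+1.50)/2 × 2 = 3.77
  Sum = 48.29 mg/L·h

AUC = 48.29 mg/L·h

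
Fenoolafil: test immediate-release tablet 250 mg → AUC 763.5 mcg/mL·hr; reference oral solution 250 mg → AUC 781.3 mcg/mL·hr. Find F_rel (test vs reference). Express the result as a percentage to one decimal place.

F_rel = (AUC_test/D_test) / (AUC_ref/D_ref)
      = (763.5/250) / (781.3/250)
      = 3.054 / 3.1252 = 0.9772 = 97.72%

F_rel = 97.7%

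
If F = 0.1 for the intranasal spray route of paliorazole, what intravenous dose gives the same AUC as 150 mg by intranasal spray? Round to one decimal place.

D_iv = 15.0 mg

Systemic exposure from an extravascular dose = F × D_ev, so the equivalent IV dose is F × D_ev.
D_iv = F × D_ev = 0.1 × 150 = 15 mg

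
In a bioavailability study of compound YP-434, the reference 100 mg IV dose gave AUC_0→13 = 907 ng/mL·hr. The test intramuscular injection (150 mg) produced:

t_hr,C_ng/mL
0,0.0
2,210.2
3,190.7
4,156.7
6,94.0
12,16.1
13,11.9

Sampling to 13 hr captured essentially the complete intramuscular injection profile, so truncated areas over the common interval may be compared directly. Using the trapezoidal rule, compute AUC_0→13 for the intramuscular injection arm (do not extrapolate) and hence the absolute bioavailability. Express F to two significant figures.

Trapezoidal AUC_0→13 (intramuscular injection):
  [0→2]: (0.0+210.2)/2 × 2 = 210.2
  [2→3]: (210.2+190.7)/2 × 1 = 200.45
  [3→4]: (190.7+156.7)/2 × 1 = 173.7
  [4→6]: (156.7+94.0)/2 × 2 = 250.7
  [6→12]: (94.0+16.1)/2 × 6 = 330.3
  [12→13]: (16.1+11.9)/2 × 1 = 14.0
  Sum = 1179.35 ng/mL·hr
F = (AUC_ev/D_ev)/(AUC_iv/D_iv) = (1179.35/150)/(907/100) = 7.86233/9.07 = 0.8669

F = 0.87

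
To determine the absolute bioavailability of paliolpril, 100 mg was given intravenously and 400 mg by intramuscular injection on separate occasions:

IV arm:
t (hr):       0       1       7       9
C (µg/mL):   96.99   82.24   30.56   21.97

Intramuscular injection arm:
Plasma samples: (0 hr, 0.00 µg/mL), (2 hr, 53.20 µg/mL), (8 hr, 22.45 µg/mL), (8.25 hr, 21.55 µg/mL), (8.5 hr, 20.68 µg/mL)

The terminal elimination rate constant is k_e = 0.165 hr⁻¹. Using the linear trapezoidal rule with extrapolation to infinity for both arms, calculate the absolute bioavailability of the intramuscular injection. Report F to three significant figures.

Trapezoidal AUC_0→9 (IV):
  [0→1]: (96.99+82.24)/2 × 1 = 89.615
  [1→7]: (82.24+30.56)/2 × 6 = 338.4
  [7→9]: (30.56+21.97)/2 × 2 = 52.53
  Sum = 480.545 µg/mL·hr
IV tail: 21.97/0.165 = 133.152; AUC_iv,0→∞ = 480.545 + 133.152 = 613.697 µg/mL·hr
Trapezoidal AUC_0→8.5 (intramuscular injection):
  [0→2]: (0.00+53.20)/2 × 2 = 53.2
  [2→8]: (53.20+22.45)/2 × 6 = 226.95
  [8→8.25]: (22.45+21.55)/2 × 0.25 = 5.5
  [8.25→8.5]: (21.55+20.68)/2 × 0.25 = 5.27875
  Sum = 290.92875 µg/mL·hr
intramuscular injection tail: 20.68/0.165 = 125.333; AUC_ev,0→∞ = 290.92875 + 125.333 = 416.26175 µg/mL·hr
F = (AUC_ev/D_ev)/(AUC_iv/D_iv) = (416.26175/400)/(613.697/100) = 1.04065/6.13697 = 0.1696

F = 0.170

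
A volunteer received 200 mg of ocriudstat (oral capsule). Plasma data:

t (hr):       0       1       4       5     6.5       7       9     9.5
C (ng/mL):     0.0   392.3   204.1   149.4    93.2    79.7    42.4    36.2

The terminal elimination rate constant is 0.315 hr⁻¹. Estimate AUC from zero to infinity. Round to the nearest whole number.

Trapezoidal AUC_0→9.5:
  [0→1]: (0.0+392.3)/2 × 1 = 196.15
  [1→4]: (392.3+204.1)/2 × 3 = 894.6
  [4→5]: (204.1+149.4)/2 × 1 = 176.75
  [5→6.5]: (149.4+93.2)/2 × 1.5 = 181.95
  [6.5→7]: (93.2+79.7)/2 × 0.5 = 43.225
  [7→9]: (79.7+42.4)/2 × 2 = 122.1
  [9→9.5]: (42.4+36.2)/2 × 0.5 = 19.65
  Sum = 1634.425 ng/mL·hr
Extrapolated tail: C_last / k_e = 36.2 / 0.315 = 114.921
AUC_0→∞ = 1634.425 + 114.921 = 1749.346 ng/mL·hr

AUC = 1749 ng/mL·hr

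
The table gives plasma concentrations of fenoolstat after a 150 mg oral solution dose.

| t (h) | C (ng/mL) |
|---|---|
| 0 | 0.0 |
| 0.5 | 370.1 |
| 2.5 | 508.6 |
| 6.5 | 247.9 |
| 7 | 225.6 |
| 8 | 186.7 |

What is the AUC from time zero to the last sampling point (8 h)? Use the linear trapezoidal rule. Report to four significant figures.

AUC = 2809 ng/mL·h

Trapezoidal AUC_0→8:
  [0→0.5]: (0.0+370.1)/2 × 0.5 = 92.525
  [0.5→2.5]: (370.1+508.6)/2 × 2 = 878.7
  [2.5→6.5]: (508.6+247.9)/2 × 4 = 1513.0
  [6.5→7]: (247.9+225.6)/2 × 0.5 = 118.375
  [7→8]: (225.6+186.7)/2 × 1 = 206.15
  Sum = 2808.75 ng/mL·h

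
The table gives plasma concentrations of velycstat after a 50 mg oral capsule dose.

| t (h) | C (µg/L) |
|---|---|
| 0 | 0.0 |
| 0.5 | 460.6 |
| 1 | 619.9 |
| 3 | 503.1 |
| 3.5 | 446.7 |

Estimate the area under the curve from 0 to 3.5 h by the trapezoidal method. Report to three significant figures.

AUC = 1750 µg/L·h

Trapezoidal AUC_0→3.5:
  [0→0.5]: (0.0+460.6)/2 × 0.5 = 115.15
  [0.5→1]: (460.6+619.9)/2 × 0.5 = 270.125
  [1→3]: (619.9+503.1)/2 × 2 = 1123.0
  [3→3.5]: (503.1+446.7)/2 × 0.5 = 237.45
  Sum = 1745.725 µg/L·h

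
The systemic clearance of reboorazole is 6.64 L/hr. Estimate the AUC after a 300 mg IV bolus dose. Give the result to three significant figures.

AUC_0→∞ = Dose_iv / CL
        = 300 / 6.64 = 45.1807 mg/L·hr

AUC = 45.2 mg/L·hr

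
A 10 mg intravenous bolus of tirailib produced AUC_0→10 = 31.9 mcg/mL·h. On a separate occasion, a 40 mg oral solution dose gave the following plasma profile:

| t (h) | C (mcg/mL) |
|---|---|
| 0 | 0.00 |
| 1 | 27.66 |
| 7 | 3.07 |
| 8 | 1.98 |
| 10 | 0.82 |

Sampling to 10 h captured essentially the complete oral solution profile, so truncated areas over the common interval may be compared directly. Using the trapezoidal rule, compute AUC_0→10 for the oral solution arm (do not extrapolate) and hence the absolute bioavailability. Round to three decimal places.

Trapezoidal AUC_0→10 (oral solution):
  [0→1]: (0.00+27.66)/2 × 1 = 13.83
  [1→7]: (27.66+3.07)/2 × 6 = 92.19
  [7→8]: (3.07+1.98)/2 × 1 = 2.525
  [8→10]: (1.98+0.82)/2 × 2 = 2.8
  Sum = 111.345 mcg/mL·h
F = (AUC_ev/D_ev)/(AUC_iv/D_iv) = (111.345/40)/(31.9/10) = 2.783625/3.19 = 0.8726

F = 0.873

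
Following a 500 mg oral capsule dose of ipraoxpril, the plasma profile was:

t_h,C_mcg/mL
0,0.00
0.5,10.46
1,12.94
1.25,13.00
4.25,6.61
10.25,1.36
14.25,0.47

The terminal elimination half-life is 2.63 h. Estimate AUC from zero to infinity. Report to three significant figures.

AUC = 70.5 mcg/mL·h

Trapezoidal AUC_0→14.25:
  [0→0.5]: (0.00+10.46)/2 × 0.5 = 2.615
  [0.5→1]: (10.46+12.94)/2 × 0.5 = 5.85
  [1→1.25]: (12.94+13.00)/2 × 0.25 = 3.2425
  [1.25→4.25]: (13.00+6.61)/2 × 3 = 29.415
  [4.25→10.25]: (6.61+1.36)/2 × 6 = 23.91
  [10.25→14.25]: (1.36+0.47)/2 × 4 = 3.66
  Sum = 68.6925 mcg/mL·h
k_e = ln2 / t½ = 0.693147 / 2.63 = 0.2636 h^-1
Extrapolated tail: C_last / k_e = 0.47 / 0.2636 = 1.783
AUC_0→∞ = 68.6925 + 1.783 = 70.4755 mcg/mL·h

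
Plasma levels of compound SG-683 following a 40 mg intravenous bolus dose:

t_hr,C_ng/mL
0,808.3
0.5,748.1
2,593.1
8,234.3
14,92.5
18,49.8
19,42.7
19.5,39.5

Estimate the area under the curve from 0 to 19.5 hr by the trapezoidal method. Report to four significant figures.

Trapezoidal AUC_0→19.5:
  [0→0.5]: (808.3+748.1)/2 × 0.5 = 389.1
  [0.5→2]: (748.1+593.1)/2 × 1.5 = 1005.9
  [2→8]: (593.1+234.3)/2 × 6 = 2482.2
  [8→14]: (234.3+92.5)/2 × 6 = 980.4
  [14→18]: (92.5+49.8)/2 × 4 = 284.6
  [18→19]: (49.8+42.7)/2 × 1 = 46.25
  [19→19.5]: (42.7+39.5)/2 × 0.5 = 20.55
  Sum = 5209.0 ng/mL·hr

AUC = 5209 ng/mL·hr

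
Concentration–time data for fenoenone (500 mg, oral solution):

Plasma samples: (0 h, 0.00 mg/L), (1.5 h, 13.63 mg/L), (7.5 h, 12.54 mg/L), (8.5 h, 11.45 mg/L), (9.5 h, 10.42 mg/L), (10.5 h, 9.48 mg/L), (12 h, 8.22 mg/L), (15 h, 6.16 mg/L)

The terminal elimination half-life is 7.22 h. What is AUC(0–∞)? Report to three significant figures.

Trapezoidal AUC_0→15:
  [0→1.5]: (0.00+13.63)/2 × 1.5 = 10.2225
  [1.5→7.5]: (13.63+12.54)/2 × 6 = 78.51
  [7.5→8.5]: (12.54+11.45)/2 × 1 = 11.995
  [8.5→9.5]: (11.45+10.42)/2 × 1 = 10.935
  [9.5→10.5]: (10.42+9.48)/2 × 1 = 9.95
  [10.5→12]: (9.48+8.22)/2 × 1.5 = 13.275
  [12→15]: (8.22+6.16)/2 × 3 = 21.57
  Sum = 156.4575 mg/L·h
k_e = ln2 / t½ = 0.693147 / 7.22 = 0.0960 h^-1
Extrapolated tail: C_last / k_e = 6.16 / 0.096 = 64.167
AUC_0→∞ = 156.4575 + 64.167 = 220.6245 mg/L·h

AUC = 221 mg/L·h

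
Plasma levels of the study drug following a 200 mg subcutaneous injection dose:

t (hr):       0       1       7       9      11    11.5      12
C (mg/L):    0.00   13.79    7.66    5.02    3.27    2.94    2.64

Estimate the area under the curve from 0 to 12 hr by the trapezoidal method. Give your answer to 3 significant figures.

Trapezoidal AUC_0→12:
  [0→1]: (0.00+13.79)/2 × 1 = 6.895
  [1→7]: (13.79+7.66)/2 × 6 = 64.35
  [7→9]: (7.66+5.02)/2 × 2 = 12.68
  [9→11]: (5.02+3.27)/2 × 2 = 8.29
  [11→11.5]: (3.27+2.94)/2 × 0.5 = 1.5525
  [11.5→12]: (2.94+2.64)/2 × 0.5 = 1.395
  Sum = 95.1625 mg/L·hr

AUC = 95.2 mg/L·hr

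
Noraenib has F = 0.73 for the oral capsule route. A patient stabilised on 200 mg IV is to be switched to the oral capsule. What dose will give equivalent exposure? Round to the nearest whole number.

D_oral = 274 mg

For equal systemic exposure: F × D_ev = D_iv
D_ev = D_iv / F = 200 / 0.73 = 273.973 mg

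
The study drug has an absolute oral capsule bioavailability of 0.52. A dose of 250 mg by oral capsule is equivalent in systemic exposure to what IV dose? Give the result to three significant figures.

D_iv = 130 mg

Systemic exposure from an extravascular dose = F × D_ev, so the equivalent IV dose is F × D_ev.
D_iv = F × D_ev = 0.52 × 250 = 130 mg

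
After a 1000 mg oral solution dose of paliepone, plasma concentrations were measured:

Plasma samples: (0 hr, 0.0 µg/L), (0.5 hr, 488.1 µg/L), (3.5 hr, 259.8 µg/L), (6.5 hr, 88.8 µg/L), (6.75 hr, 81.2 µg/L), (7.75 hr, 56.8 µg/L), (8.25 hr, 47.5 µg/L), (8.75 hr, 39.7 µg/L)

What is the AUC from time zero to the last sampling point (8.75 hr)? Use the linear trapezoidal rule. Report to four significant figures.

Trapezoidal AUC_0→8.75:
  [0→0.5]: (0.0+488.1)/2 × 0.5 = 122.025
  [0.5→3.5]: (488.1+259.8)/2 × 3 = 1121.85
  [3.5→6.5]: (259.8+88.8)/2 × 3 = 522.9
  [6.5→6.75]: (88.8+81.2)/2 × 0.25 = 21.25
  [6.75→7.75]: (81.2+56.8)/2 × 1 = 69.0
  [7.75→8.25]: (56.8+47.5)/2 × 0.5 = 26.075
  [8.25→8.75]: (47.5+39.7)/2 × 0.5 = 21.8
  Sum = 1904.9 µg/L·hr

AUC = 1905 µg/L·hr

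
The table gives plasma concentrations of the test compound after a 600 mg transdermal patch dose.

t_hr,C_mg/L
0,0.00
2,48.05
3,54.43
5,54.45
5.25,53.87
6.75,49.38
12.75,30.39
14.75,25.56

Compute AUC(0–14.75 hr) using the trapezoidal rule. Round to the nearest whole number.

Trapezoidal AUC_0→14.75:
  [0→2]: (0.00+48.05)/2 × 2 = 48.05
  [2→3]: (48.05+54.43)/2 × 1 = 51.24
  [3→5]: (54.43+54.45)/2 × 2 = 108.88
  [5→5.25]: (54.45+53.87)/2 × 0.25 = 13.54
  [5.25→6.75]: (53.87+49.38)/2 × 1.5 = 77.4375
  [6.75→12.75]: (49.38+30.39)/2 × 6 = 239.31
  [12.75→14.75]: (30.39+25.56)/2 × 2 = 55.95
  Sum = 594.4075 mg/L·hr

AUC = 594 mg/L·hr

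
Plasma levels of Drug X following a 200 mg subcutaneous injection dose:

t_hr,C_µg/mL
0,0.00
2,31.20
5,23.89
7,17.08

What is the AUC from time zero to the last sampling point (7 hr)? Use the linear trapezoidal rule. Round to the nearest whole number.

AUC = 155 µg/mL·hr

Trapezoidal AUC_0→7:
  [0→2]: (0.00+31.20)/2 × 2 = 31.2
  [2→5]: (31.20+23.89)/2 × 3 = 82.635
  [5→7]: (23.89+17.08)/2 × 2 = 40.97
  Sum = 154.805 µg/mL·hr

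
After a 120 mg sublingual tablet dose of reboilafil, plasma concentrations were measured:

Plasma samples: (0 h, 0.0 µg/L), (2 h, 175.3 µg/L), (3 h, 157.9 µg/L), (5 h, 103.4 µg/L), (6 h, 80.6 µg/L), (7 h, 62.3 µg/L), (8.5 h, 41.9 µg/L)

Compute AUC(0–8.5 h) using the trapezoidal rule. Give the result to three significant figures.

Trapezoidal AUC_0→8.5:
  [0→2]: (0.0+175.3)/2 × 2 = 175.3
  [2→3]: (175.3+157.9)/2 × 1 = 166.6
  [3→5]: (157.9+103.4)/2 × 2 = 261.3
  [5→6]: (103.4+80.6)/2 × 1 = 92.0
  [6→7]: (80.6+62.3)/2 × 1 = 71.45
  [7→8.5]: (62.3+41.9)/2 × 1.5 = 78.15
  Sum = 844.8 µg/L·h

AUC = 845 µg/L·h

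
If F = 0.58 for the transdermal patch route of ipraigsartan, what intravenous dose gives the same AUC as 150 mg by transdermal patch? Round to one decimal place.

Systemic exposure from an extravascular dose = F × D_ev, so the equivalent IV dose is F × D_ev.
D_iv = F × D_ev = 0.58 × 150 = 87 mg

D_iv = 87.0 mg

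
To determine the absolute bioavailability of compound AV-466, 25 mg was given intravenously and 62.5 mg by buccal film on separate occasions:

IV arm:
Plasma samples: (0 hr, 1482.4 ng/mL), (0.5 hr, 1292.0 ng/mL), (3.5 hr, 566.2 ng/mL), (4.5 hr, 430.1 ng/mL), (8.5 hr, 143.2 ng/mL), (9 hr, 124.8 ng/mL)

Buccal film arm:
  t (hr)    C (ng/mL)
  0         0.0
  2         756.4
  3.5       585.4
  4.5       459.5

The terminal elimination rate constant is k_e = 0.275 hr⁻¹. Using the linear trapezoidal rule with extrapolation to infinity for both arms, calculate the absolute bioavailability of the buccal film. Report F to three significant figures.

Trapezoidal AUC_0→9 (IV):
  [0→0.5]: (1482.4+1292.0)/2 × 0.5 = 693.6
  [0.5→3.5]: (1292.0+566.2)/2 × 3 = 2787.3
  [3.5→4.5]: (566.2+430.1)/2 × 1 = 498.15
  [4.5→8.5]: (430.1+143.2)/2 × 4 = 1146.6
  [8.5→9]: (143.2+124.8)/2 × 0.5 = 67.0
  Sum = 5192.65 ng/mL·hr
IV tail: 124.8/0.275 = 453.818; AUC_iv,0→∞ = 5192.65 + 453.818 = 5646.468 ng/mL·hr
Trapezoidal AUC_0→4.5 (buccal film):
  [0→2]: (0.0+756.4)/2 × 2 = 756.4
  [2→3.5]: (756.4+585.4)/2 × 1.5 = 1006.35
  [3.5→4.5]: (585.4+459.5)/2 × 1 = 522.45
  Sum = 2285.2 ng/mL·hr
buccal film tail: 459.5/0.275 = 1670.909; AUC_ev,0→∞ = 2285.2 + 1670.909 = 3956.109 ng/mL·hr
F = (AUC_ev/D_ev)/(AUC_iv/D_iv) = (3956.109/62.5)/(5646.468/25) = 63.297744/225.85872 = 0.2803

F = 0.280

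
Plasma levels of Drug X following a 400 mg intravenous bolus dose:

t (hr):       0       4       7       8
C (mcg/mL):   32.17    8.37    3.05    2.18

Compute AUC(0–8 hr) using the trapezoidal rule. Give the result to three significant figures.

Trapezoidal AUC_0→8:
  [0→4]: (32.17+8.37)/2 × 4 = 81.08
  [4→7]: (8.37+3.05)/2 × 3 = 17.13
  [7→8]: (3.05+2.18)/2 × 1 = 2.615
  Sum = 100.825 mcg/mL·hr

AUC = 101 mcg/mL·hr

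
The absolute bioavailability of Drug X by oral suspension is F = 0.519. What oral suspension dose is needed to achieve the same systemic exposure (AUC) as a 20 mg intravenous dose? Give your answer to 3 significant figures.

D_oral = 38.5 mg

For equal systemic exposure: F × D_ev = D_iv
D_ev = D_iv / F = 20 / 0.519 = 38.5356 mg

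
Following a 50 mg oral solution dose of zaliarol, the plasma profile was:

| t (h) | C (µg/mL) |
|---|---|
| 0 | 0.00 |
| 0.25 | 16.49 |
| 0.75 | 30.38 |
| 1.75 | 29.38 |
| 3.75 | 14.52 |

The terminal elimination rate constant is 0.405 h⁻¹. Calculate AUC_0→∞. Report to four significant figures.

Trapezoidal AUC_0→3.75:
  [0→0.25]: (0.00+16.49)/2 × 0.25 = 2.06125
  [0.25→0.75]: (16.49+30.38)/2 × 0.5 = 11.7175
  [0.75→1.75]: (30.38+29.38)/2 × 1 = 29.88
  [1.75→3.75]: (29.38+14.52)/2 × 2 = 43.9
  Sum = 87.55875 µg/mL·h
Extrapolated tail: C_last / k_e = 14.52 / 0.405 = 35.852
AUC_0→∞ = 87.55875 + 35.852 = 123.41075 µg/mL·h

AUC = 123.4 µg/mL·h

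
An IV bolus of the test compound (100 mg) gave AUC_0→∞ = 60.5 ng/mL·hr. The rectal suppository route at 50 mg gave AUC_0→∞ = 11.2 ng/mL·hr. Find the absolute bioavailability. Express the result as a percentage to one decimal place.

F = (AUC_ev / D_ev) / (AUC_iv / D_iv)
  = (11.2/50) / (60.5/100)
  = 0.224 / 0.605 = 0.3702
  = 37.02%

F = 37.0%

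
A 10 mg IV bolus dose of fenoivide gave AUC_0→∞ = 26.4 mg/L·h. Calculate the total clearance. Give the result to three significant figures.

CL = 0.379 L/h

CL = Dose_iv / AUC_0→∞
   = 10 / 26.4 = 0.378788 L/h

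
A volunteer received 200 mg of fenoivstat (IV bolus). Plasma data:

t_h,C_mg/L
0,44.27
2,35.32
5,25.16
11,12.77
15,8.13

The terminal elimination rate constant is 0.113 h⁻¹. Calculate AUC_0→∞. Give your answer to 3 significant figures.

Trapezoidal AUC_0→15:
  [0→2]: (44.27+35.32)/2 × 2 = 79.59
  [2→5]: (35.32+25.16)/2 × 3 = 90.72
  [5→11]: (25.16+12.77)/2 × 6 = 113.79
  [11→15]: (12.77+8.13)/2 × 4 = 41.8
  Sum = 325.9 mg/L·h
Extrapolated tail: C_last / k_e = 8.13 / 0.113 = 71.947
AUC_0→∞ = 325.9 + 71.947 = 397.847 mg/L·h

AUC = 398 mg/L·h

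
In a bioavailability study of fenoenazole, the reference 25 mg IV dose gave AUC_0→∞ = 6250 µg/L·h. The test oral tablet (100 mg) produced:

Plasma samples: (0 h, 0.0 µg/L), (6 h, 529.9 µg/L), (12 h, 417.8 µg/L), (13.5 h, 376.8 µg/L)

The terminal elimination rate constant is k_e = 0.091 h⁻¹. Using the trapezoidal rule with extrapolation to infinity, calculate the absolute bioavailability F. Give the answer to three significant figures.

Trapezoidal AUC_0→13.5 (oral tablet):
  [0→6]: (0.0+529.9)/2 × 6 = 1589.7
  [6→12]: (529.9+417.8)/2 × 6 = 2843.1
  [12→13.5]: (417.8+376.8)/2 × 1.5 = 595.95
  Sum = 5028.75 µg/L·h
Tail: C_last/k_e = 376.8/0.091 = 4140.659
AUC_0→∞ (oral tablet) = 5028.75 + 4140.659 = 9169.409 µg/L·h
F = (AUC_ev/D_ev)/(AUC_iv/D_iv) = (9169.409/100)/(6250/25) = 91.69409/250 = 0.3668

F = 0.367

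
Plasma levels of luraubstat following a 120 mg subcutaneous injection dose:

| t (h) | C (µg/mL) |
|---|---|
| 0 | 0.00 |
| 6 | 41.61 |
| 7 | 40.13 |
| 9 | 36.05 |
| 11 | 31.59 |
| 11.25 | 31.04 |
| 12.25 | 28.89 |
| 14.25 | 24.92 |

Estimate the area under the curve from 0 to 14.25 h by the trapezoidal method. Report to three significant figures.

Trapezoidal AUC_0→14.25:
  [0→6]: (0.00+41.61)/2 × 6 = 124.83
  [6→7]: (41.61+40.13)/2 × 1 = 40.87
  [7→9]: (40.13+36.05)/2 × 2 = 76.18
  [9→11]: (36.05+31.59)/2 × 2 = 67.64
  [11→11.25]: (31.59+31.04)/2 × 0.25 = 7.82875
  [11.25→12.25]: (31.04+28.89)/2 × 1 = 29.965
  [12.25→14.25]: (28.89+24.92)/2 × 2 = 53.81
  Sum = 401.12375 µg/mL·h

AUC = 401 µg/mL·h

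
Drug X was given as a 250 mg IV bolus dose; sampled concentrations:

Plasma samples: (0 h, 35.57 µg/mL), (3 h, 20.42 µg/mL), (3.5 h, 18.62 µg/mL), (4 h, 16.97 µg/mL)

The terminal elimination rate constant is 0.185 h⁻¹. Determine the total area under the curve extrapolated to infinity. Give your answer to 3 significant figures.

Trapezoidal AUC_0→4:
  [0→3]: (35.57+20.42)/2 × 3 = 83.985
  [3→3.5]: (20.42+18.62)/2 × 0.5 = 9.76
  [3.5→4]: (18.62+16.97)/2 × 0.5 = 8.8975
  Sum = 102.6425 µg/mL·h
Extrapolated tail: C_last / k_e = 16.97 / 0.185 = 91.730
AUC_0→∞ = 102.6425 + 91.730 = 194.3725 µg/mL·h

AUC = 194 µg/mL·h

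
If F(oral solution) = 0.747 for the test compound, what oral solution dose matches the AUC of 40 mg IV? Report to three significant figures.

For equal systemic exposure: F × D_ev = D_iv
D_ev = D_iv / F = 40 / 0.747 = 53.5475 mg

D_oral = 53.5 mg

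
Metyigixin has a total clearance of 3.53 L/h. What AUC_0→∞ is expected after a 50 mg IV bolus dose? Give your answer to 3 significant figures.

AUC = 14.2 mg/L·h

AUC_0→∞ = Dose_iv / CL
        = 50 / 3.53 = 14.1643 mg/L·h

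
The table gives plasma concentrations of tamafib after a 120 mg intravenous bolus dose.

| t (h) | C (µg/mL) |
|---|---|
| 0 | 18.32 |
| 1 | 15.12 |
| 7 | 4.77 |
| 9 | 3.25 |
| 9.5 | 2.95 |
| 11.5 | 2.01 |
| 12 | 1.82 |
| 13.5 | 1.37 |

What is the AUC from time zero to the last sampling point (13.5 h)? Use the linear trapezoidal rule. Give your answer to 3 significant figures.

Trapezoidal AUC_0→13.5:
  [0→1]: (18.32+15.12)/2 × 1 = 16.72
  [1→7]: (15.12+4.77)/2 × 6 = 59.67
  [7→9]: (4.77+3.25)/2 × 2 = 8.02
  [9→9.5]: (3.25+2.95)/2 × 0.5 = 1.55
  [9.5→11.5]: (2.95+2.01)/2 × 2 = 4.96
  [11.5→12]: (2.01+1.82)/2 × 0.5 = 0.9575
  [12→13.5]: (1.82+1.37)/2 × 1.5 = 2.3925
  Sum = 94.27 µg/mL·h

AUC = 94.3 µg/mL·h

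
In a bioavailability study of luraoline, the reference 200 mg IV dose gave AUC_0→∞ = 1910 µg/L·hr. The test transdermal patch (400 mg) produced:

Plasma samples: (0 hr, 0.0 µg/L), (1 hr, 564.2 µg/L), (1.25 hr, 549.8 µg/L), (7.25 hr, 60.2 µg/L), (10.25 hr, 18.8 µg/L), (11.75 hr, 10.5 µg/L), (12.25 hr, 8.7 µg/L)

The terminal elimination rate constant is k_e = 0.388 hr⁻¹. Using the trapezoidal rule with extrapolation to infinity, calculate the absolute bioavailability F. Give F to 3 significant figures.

Trapezoidal AUC_0→12.25 (transdermal patch):
  [0→1]: (0.0+564.2)/2 × 1 = 282.1
  [1→1.25]: (564.2+549.8)/2 × 0.25 = 139.25
  [1.25→7.25]: (549.8+60.2)/2 × 6 = 1830.0
  [7.25→10.25]: (60.2+18.8)/2 × 3 = 118.5
  [10.25→11.75]: (18.8+10.5)/2 × 1.5 = 21.975
  [11.75→12.25]: (10.5+8.7)/2 × 0.5 = 4.8
  Sum = 2396.625 µg/L·hr
Tail: C_last/k_e = 8.7/0.388 = 22.423
AUC_0→∞ (transdermal patch) = 2396.625 + 22.423 = 2419.048 µg/L·hr
F = (AUC_ev/D_ev)/(AUC_iv/D_iv) = (2419.048/400)/(1910/200) = 6.04762/9.55 = 0.6333

F = 0.633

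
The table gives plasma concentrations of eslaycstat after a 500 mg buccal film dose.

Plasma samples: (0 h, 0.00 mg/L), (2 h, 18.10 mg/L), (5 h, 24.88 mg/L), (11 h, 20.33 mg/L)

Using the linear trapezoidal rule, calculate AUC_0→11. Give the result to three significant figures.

Trapezoidal AUC_0→11:
  [0→2]: (0.00+18.10)/2 × 2 = 18.1
  [2→5]: (18.10+24.88)/2 × 3 = 64.47
  [5→11]: (24.88+20.33)/2 × 6 = 135.63
  Sum = 218.2 mg/L·h

AUC = 218 mg/L·h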